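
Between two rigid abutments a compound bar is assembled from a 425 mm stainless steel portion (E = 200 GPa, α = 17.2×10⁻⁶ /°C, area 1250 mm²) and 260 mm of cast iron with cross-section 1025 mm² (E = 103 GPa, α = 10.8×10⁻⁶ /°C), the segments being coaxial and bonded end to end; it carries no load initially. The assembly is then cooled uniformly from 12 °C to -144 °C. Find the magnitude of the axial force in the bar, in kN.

P ≈ 379 kN (tensile)

With the walls removed the bar would change length by δ_free = Σ αᵢΔT Lᵢ = 17.2×10⁻⁶×156×425 + 10.8×10⁻⁶×156×260 = 1.578 mm.
The walls prevent any net length change, so an axial force P (same in every segment) develops. Compatibility: P · Σ Lᵢ/(AᵢEᵢ) = δ_free.
Σ Lᵢ/(AᵢEᵢ) = 425/(1250×200×10³) + 260/(1025×103×10³) = 4.163×10⁻⁶ mm/N.
Hence P = δ_free / Σ(L/AE) = 1.578/4.163×10⁻⁶ = 379.2 kN (tensile).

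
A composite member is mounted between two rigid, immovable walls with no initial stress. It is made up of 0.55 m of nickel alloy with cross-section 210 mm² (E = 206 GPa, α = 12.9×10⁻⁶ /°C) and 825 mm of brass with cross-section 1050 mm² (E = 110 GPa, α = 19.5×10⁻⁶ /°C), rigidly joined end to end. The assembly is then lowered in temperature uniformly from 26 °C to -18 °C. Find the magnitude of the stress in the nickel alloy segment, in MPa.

With the walls removed the bar would change length by δ_free = Σ αᵢΔT Lᵢ = 12.9×10⁻⁶×44×550 + 19.5×10⁻⁶×44×825 = 1.02 mm.
The walls prevent any net length change, so an axial force P (same in every segment) develops. Compatibility: P · Σ Lᵢ/(AᵢEᵢ) = δ_free.
Σ Lᵢ/(AᵢEᵢ) = 550/(210×206×10³) + 825/(1050×110×10³) = 1.986×10⁻⁵ mm/N.
P = 1.02 / 1.986×10⁻⁵ = 51370 N = 51.37 kN, tensile.
σ_{nickel alloy} = P / A = 51370 / 210 = 244.6 MPa.

σ ≈ 245 MPa (tensile)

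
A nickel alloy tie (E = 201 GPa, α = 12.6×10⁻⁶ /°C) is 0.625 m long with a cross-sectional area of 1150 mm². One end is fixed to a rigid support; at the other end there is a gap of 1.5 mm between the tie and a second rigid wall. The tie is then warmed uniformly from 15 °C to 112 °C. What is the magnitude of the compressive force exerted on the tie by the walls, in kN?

If the wall were absent the tie would grow by αΔT L = 12.6×10⁻⁶ × 97 × 625 = 0.7639 mm.
This is smaller than the 1.5 mm clearance, so the tie expands freely without reaching the stop — the stress is zero.

P ≈ 0 kN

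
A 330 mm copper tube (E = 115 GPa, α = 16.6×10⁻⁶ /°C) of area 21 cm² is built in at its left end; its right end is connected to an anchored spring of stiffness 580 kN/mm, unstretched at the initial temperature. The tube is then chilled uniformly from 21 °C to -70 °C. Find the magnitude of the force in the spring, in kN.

Free thermal contraction: δ_free = αΔT L = 16.6×10⁻⁶ × 91 × 330 = 0.4985 mm.
With a force P in the spring, the elastic change of the tube is PL/(AE) and that of the spring is P/k; compatibility requires their sum to equal δ_free.
P [ L/(AE) + 1/k ] = δ_free → P [ 330/(2100×115×10³) + 1/(580×10³) ] = 0.4985.
P = 0.4985 / 3.091×10⁻⁶ = 161300 N.

P ≈ 161 kN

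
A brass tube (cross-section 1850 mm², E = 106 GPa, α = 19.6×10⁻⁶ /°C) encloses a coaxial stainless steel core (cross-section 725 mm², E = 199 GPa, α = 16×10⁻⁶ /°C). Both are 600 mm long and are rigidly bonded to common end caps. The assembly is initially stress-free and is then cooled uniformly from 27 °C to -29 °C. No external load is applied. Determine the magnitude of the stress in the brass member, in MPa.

σ ≈ 9.06 MPa (tensile)

The brass has the larger α, so on cooling it would change length more than the stainless steel if both were free. The rigid plates force a common final length, so the brass is put into tension and the stainless steel into compression, with equal and opposite forces P (no external load).
Compatibility of the two members (thermal + elastic change equal): (α₁ − α₂)ΔT = P·[1/(A₁E₁) + 1/(A₂E₂)].
|α₁ − α₂|·ΔT = 3.6×10⁻⁶ × 56 = 0.0002016.
1/(A₁E₁) + 1/(A₂E₂) = 1/(1850×106×10³) + 1/(725×199×10³) = 1.203×10⁻⁸ N⁻¹.
P = 0.0002016 / 1.203×10⁻⁸ = 16760 N = 16.76 kN.
σ_{brass} = P/A₁ = 16760/1850 = 9.058 MPa, tensile.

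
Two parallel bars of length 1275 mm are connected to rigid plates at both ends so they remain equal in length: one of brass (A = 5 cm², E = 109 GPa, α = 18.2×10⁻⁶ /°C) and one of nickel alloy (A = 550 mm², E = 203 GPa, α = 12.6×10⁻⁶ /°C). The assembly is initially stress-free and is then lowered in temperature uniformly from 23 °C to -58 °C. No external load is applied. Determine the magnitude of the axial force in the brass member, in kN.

Equilibrium of a rigid end plate with no external load gives equal and opposite internal forces ±P in the two members. Since α_{brass} > α_{nickel alloy}, cooling drives the brass into tension and the nickel alloy into compression.
Equating the net (thermal + elastic) strains gives |α₁ − α₂|·ΔT = P·[1/(A₁E₁) + 1/(A₂E₂)].
|α₁ − α₂|·ΔT = 5.6×10⁻⁶ × 81 = 0.0004536.
1/(A₁E₁) + 1/(A₂E₂) = 1/(500×109×10³) + 1/(550×203×10³) = 2.731×10⁻⁸ N⁻¹.
P = 0.0004536 / 2.731×10⁻⁸ = 16610 N = 16.61 kN.

P ≈ 16.6 kN (tensile in the brass)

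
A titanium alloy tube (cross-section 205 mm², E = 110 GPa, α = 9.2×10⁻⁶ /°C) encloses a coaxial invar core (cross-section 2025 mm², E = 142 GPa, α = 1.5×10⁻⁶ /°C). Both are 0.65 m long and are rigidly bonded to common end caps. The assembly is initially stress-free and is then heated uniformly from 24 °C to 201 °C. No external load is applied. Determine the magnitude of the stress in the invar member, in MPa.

σ ≈ 14.1 MPa (tensile)

Both members must finish at the same length. With the larger α, the titanium alloy tends to over-expand; the plates restrain it, putting the titanium alloy in compression and the invar in tension. With no external load the two internal forces are equal and opposite, magnitude P.
Setting the final lengths equal and cancelling L: (α₁ − α₂)ΔT = P/(A₁E₁) + P/(A₂E₂).
|α₁ − α₂|·ΔT = 7.7×10⁻⁶ × 177 = 0.001363.
1/(A₁E₁) + 1/(A₂E₂) = 1/(205×110×10³) + 1/(2025×142×10³) = 4.782×10⁻⁸ N⁻¹.
So P = 0.001363 / 4.782×10⁻⁸ = 28.5 kN.
σ_{invar} = P/A₂ = 28500/2025 = 14.07 MPa, tensile.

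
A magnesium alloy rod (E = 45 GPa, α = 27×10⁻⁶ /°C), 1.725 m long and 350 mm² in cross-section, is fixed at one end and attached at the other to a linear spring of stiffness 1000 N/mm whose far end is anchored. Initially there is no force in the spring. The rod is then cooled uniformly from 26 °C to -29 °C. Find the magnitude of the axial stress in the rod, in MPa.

σ ≈ 6.6 MPa (tensile)

If the spring were absent the rod would shorten by αΔT L = 27×10⁻⁶ × 55 × 1725 = 2.562 mm.
With a force P in the spring, the elastic change of the rod is PL/(AE) and that of the spring is P/k; compatibility requires their sum to equal δ_free.
P [ L/(AE) + 1/k ] = δ_free → P [ 1725/(350×45×10³) + 1/(1000) ] = 2.562.
P = 2.562 / 0.00111 = 2309 N.
σ = P/A = 2309/350 = 6.596 MPa.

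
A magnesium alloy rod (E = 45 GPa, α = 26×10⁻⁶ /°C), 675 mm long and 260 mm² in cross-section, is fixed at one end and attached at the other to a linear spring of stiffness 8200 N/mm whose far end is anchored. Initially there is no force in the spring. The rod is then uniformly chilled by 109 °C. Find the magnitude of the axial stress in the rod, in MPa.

σ ≈ 41 MPa (tensile)

The unrestrained thermal change is αΔT L = 26×10⁻⁶ × 109 × 675 = 1.913 mm.
With a force P in the spring, the elastic change of the rod is PL/(AE) and that of the spring is P/k; compatibility requires their sum to equal δ_free.
P [ L/(AE) + 1/k ] = δ_free → P [ 675/(260×45×10³) + 1/(8200) ] = 1.913.
P = 1.913 / 0.0001796 = 10650 N.
σ = P/A = 10650/260 = 40.96 MPa.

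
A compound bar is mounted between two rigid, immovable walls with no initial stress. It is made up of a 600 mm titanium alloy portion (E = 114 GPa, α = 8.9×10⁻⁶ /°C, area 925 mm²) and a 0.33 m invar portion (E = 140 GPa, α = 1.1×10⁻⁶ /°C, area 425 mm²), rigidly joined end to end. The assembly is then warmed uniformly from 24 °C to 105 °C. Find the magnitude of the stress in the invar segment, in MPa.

σ ≈ 96.7 MPa (compressive)

With the walls removed the bar would change length by δ_free = Σ αᵢΔT Lᵢ = 8.9×10⁻⁶×81×600 + 1.1×10⁻⁶×81×330 = 0.4619 mm.
The walls prevent any net length change, so an axial force P (same in every segment) develops. Compatibility: P · Σ Lᵢ/(AᵢEᵢ) = δ_free.
Σ Lᵢ/(AᵢEᵢ) = 600/(925×114×10³) + 330/(425×140×10³) = 1.124×10⁻⁵ mm/N.
P = 0.4619 / 1.124×10⁻⁵ = 41110 N = 41.11 kN, compressive.
σ_{invar} = P / A = 41110 / 425 = 96.73 MPa.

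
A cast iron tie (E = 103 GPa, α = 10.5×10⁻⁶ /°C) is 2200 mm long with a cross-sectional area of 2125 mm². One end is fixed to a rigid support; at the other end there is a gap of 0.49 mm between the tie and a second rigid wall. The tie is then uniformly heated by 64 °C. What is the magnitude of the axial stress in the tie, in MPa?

Free thermal elongation = αΔT L = 10.5×10⁻⁶ × 64 × 2200 = 1.478 mm.
This exceeds the 0.49 mm gap, so the wall pushes back. The portion of expansion that must be recovered elastically is δ_free − gap = 1.478 − 0.49 = 0.9884 mm.
So σ = E(δ_free − g)/L = 103×10³ × 0.9884/2200 = 46.28 MPa.

σ ≈ 46.3 MPa (compressive)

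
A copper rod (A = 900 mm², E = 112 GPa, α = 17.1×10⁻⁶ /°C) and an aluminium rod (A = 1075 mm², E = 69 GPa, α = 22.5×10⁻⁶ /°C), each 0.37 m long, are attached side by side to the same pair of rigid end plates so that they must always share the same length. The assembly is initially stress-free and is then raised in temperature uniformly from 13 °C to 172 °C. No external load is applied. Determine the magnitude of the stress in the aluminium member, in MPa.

σ ≈ 34.1 MPa (compressive)

The aluminium has the larger α, so on heating it would change length more than the copper if both were free. The rigid plates force a common final length, so the aluminium is put into compression and the copper into tension, with equal and opposite forces P (no external load).
Compatibility of the two members (thermal + elastic change equal): (α₁ − α₂)ΔT = P·[1/(A₁E₁) + 1/(A₂E₂)].
|α₁ − α₂|·ΔT = 5.4×10⁻⁶ × 159 = 0.0008586.
1/(A₁E₁) + 1/(A₂E₂) = 1/(900×112×10³) + 1/(1075×69×10³) = 2.34×10⁻⁸ N⁻¹.
P = 0.0008586 / 2.34×10⁻⁸ = 36690 N = 36.69 kN.
σ_{aluminium} = P/A₂ = 36690/1075 = 34.13 MPa, compressive.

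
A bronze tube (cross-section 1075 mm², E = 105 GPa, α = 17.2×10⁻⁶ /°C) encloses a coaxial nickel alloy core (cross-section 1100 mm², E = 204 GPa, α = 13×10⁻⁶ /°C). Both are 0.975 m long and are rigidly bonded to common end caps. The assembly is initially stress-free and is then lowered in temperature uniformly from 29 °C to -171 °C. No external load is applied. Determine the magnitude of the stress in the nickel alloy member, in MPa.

Equilibrium of a rigid end plate with no external load gives equal and opposite internal forces ±P in the two members. Since α_{bronze} > α_{nickel alloy}, cooling drives the bronze into tension and the nickel alloy into compression.
Setting the final lengths equal and cancelling L: (α₁ − α₂)ΔT = P/(A₁E₁) + P/(A₂E₂).
|α₁ − α₂|·ΔT = 4.2×10⁻⁶ × 200 = 0.00084.
1/(A₁E₁) + 1/(A₂E₂) = 1/(1075×105×10³) + 1/(1100×204×10³) = 1.332×10⁻⁸ N⁻¹.
So P = 0.00084 / 1.332×10⁻⁸ = 63.08 kN.
σ_{nickel alloy} = P/A₂ = 63080/1100 = 57.35 MPa, compressive.

σ ≈ 57.3 MPa (compressive)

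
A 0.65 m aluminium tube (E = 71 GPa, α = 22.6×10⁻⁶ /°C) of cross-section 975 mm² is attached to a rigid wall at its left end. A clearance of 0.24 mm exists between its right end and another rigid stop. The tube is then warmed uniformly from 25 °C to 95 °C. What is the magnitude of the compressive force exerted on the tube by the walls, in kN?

If the wall were absent the tube would grow by αΔT L = 22.6×10⁻⁶ × 70 × 650 = 1.028 mm.
After closing the 0.24 mm clearance, 1.028 − 0.24 = 0.7883 mm of expansion remains to be suppressed by the wall.
That suppressed elongation corresponds to σ = E·Δ/L = 71×10³ × 0.7883/650 = 86.11 MPa.
P = σA = 86.11 × 975 = 83.95 kN.

P ≈ 84 kN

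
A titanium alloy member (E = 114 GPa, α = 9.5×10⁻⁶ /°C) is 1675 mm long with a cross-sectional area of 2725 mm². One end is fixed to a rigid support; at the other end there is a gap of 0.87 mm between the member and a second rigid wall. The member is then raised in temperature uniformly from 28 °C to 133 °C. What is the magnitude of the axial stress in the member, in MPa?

σ ≈ 54.5 MPa (compressive)

Free thermal elongation = αΔT L = 9.5×10⁻⁶ × 105 × 1675 = 1.671 mm.
The gap closes (δ_free > 0.87 mm) and the wall then resists a further 1.671 − 0.87 = 0.8008 mm of expansion.
So σ = E(δ_free − g)/L = 114×10³ × 0.8008/1675 = 54.5 MPa.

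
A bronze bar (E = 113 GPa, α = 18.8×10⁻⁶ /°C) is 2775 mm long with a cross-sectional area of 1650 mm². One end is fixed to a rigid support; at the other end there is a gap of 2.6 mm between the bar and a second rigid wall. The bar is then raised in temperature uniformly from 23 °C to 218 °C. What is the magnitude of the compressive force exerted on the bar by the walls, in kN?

P ≈ 509 kN

Unrestrained expansion: δ_free = αΔT L = 18.8×10⁻⁶ × 195 × 2775 = 10.17 mm.
This exceeds the 2.6 mm gap, so the wall pushes back. The portion of expansion that must be recovered elastically is δ_free − gap = 10.17 − 2.6 = 7.573 mm.
That suppressed elongation corresponds to σ = E·Δ/L = 113×10³ × 7.573/2775 = 308.4 MPa.
Force on the wall = σA = 308.4 × 1650 mm² = 508.8 kN.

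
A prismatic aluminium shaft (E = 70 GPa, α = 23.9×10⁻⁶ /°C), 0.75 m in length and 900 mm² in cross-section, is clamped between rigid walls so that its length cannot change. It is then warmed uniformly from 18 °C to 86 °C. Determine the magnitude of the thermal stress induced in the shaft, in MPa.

With length fixed, the mechanical strain must cancel the thermal strain αΔT = 23.9×10⁻⁶ × 68 = 1625.2×10⁻⁶.
The stress required to suppress this strain is σ = Eε = 70×10³ × 1625.2×10⁻⁶ = 113.8 MPa, compressive since the shaft is trying to expand.

σ ≈ 114 MPa (compressive)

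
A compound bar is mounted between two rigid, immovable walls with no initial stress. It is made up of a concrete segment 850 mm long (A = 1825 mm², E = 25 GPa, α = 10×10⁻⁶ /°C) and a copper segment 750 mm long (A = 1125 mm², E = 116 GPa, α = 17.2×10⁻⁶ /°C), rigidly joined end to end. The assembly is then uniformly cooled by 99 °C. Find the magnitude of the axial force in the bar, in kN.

P ≈ 86.9 kN (tensile)

Free thermal contraction of the whole bar: Σ αᵢΔT Lᵢ = 10×10⁻⁶×99×850 + 17.2×10⁻⁶×99×750 = 2.119 mm.
Since the ends are fixed, an axial force P builds up, equal in every segment, with P · Σ Lᵢ/(AᵢEᵢ) = δ_free.
Σ Lᵢ/(AᵢEᵢ) = 850/(1825×25×10³) + 750/(1125×116×10³) = 2.438×10⁻⁵ mm/N.
Hence P = δ_free / Σ(L/AE) = 2.119/2.438×10⁻⁵ = 86.91 kN (tensile).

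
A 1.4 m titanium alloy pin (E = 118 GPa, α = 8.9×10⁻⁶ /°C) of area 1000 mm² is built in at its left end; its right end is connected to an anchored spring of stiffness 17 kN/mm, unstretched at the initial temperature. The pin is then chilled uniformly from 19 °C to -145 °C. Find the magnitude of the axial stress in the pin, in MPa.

σ ≈ 28.9 MPa (tensile)

Free thermal contraction: δ_free = αΔT L = 8.9×10⁻⁶ × 164 × 1400 = 2.043 mm.
With a force P in the spring, the elastic change of the pin is PL/(AE) and that of the spring is P/k; compatibility requires their sum to equal δ_free.
So P = δ_free / [L/(AE) + 1/k] = 2.043 / [ 1400/(1000×118×10³) + 1/(17×10³) ].
P = 2.043 / 7.069×10⁻⁵ = 28910 N.
σ = P/A = 28910/1000 = 28.91 MPa.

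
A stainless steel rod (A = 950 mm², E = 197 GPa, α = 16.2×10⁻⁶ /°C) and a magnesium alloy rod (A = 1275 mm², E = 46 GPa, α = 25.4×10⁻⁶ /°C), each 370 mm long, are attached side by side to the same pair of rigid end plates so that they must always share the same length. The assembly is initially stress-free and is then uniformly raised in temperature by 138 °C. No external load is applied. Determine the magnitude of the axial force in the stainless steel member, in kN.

P ≈ 56.7 kN (tensile in the stainless steel)

Both members must finish at the same length. With the larger α, the magnesium alloy tends to over-expand; the plates restrain it, putting the magnesium alloy in compression and the stainless steel in tension. With no external load the two internal forces are equal and opposite, magnitude P.
Setting the final lengths equal and cancelling L: (α₁ − α₂)ΔT = P/(A₁E₁) + P/(A₂E₂).
|α₁ − α₂|·ΔT = 9.2×10⁻⁶ × 138 = 0.00127.
1/(A₁E₁) + 1/(A₂E₂) = 1/(950×197×10³) + 1/(1275×46×10³) = 2.239×10⁻⁸ N⁻¹.
So P = 0.00127 / 2.239×10⁻⁸ = 56.69 kN.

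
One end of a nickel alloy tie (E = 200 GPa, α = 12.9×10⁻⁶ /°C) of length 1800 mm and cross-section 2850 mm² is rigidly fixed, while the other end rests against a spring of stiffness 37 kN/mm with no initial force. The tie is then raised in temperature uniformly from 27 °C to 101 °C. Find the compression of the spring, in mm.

δ ≈ 1.54 mm

The unrestrained thermal change is αΔT L = 12.9×10⁻⁶ × 74 × 1800 = 1.718 mm.
Let P be the compressive force at the spring. The tie shortens elastically by PL/(AE) and the spring compresses by P/k; together these equal δ_free.
So P = δ_free / [L/(AE) + 1/k] = 1.718 / [ 1800/(2850×200×10³) + 1/(37×10³) ].
P = 1.718 / 3.018×10⁻⁵ = 56930 N.
Spring compression = P/k = 56930/(37×10³) = 1.539 mm.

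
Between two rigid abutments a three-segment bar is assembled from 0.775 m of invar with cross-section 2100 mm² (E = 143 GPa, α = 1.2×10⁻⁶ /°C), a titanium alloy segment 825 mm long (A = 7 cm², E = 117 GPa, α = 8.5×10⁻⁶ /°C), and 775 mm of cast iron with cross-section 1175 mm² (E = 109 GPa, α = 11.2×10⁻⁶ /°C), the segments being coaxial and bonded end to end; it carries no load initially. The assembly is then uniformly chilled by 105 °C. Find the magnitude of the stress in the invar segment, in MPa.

With the walls removed the bar would change length by δ_free = Σ αᵢΔT Lᵢ = 1.2×10⁻⁶×105×775 + 8.5×10⁻⁶×105×825 + 11.2×10⁻⁶×105×775 = 1.745 mm.
The walls prevent any net length change, so an axial force P (same in every segment) develops. Compatibility: P · Σ Lᵢ/(AᵢEᵢ) = δ_free.
The series flexibility is Σ Lᵢ/(AᵢEᵢ) = 775/(2100×143×10³) + 825/(700×117×10³) + 775/(1175×109×10³) = 1.871×10⁻⁵ mm/N.
So P = 1.745 / 1.871×10⁻⁵ = 93.31 kN, tensile.
σ_{invar} = P / A = 93310 / 2100 = 44.43 MPa.

σ ≈ 44.4 MPa (tensile)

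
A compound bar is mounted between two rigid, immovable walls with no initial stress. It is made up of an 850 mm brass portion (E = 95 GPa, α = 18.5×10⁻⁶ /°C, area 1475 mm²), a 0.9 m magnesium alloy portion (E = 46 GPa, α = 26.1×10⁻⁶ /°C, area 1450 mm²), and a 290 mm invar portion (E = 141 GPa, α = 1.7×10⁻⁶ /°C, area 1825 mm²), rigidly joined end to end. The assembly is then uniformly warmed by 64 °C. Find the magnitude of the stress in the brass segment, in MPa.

Free thermal expansion of the whole bar: Σ αᵢΔT Lᵢ = 18.5×10⁻⁶×64×850 + 26.1×10⁻⁶×64×900 + 1.7×10⁻⁶×64×290 = 2.541 mm.
Since the ends are fixed, an axial force P builds up, equal in every segment, with P · Σ Lᵢ/(AᵢEᵢ) = δ_free.
Σ Lᵢ/(AᵢEᵢ) = 850/(1475×95×10³) + 900/(1450×46×10³) + 290/(1825×141×10³) = 2.069×10⁻⁵ mm/N.
P = 2.541 / 2.069×10⁻⁵ = 122900 N = 122.9 kN, compressive.
σ_{brass} = P / A = 122900 / 1475 = 83.29 MPa.

σ ≈ 83.3 MPa (compressive)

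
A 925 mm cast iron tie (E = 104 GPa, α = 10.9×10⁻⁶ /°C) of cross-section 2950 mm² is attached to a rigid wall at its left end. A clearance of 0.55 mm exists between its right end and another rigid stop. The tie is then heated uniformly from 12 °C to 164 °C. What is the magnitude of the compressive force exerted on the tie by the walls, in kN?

Unrestrained expansion: δ_free = αΔT L = 10.9×10⁻⁶ × 152 × 925 = 1.533 mm.
After closing the 0.55 mm clearance, 1.533 − 0.55 = 0.9825 mm of expansion remains to be suppressed by the wall.
That suppressed elongation corresponds to σ = E·Δ/L = 104×10³ × 0.9825/925 = 110.5 MPa.
Force on the wall = σA = 110.5 × 2950 mm² = 325.9 kN.

P ≈ 326 kN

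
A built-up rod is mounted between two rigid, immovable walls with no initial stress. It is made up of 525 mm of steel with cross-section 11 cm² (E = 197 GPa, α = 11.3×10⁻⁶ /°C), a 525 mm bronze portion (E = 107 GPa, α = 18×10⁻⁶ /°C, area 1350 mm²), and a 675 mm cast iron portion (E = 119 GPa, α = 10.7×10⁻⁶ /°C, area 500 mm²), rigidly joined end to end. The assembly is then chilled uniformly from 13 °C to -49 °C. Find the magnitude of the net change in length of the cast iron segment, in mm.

If the supports were absent, the total length change would be Σ αᵢΔT Lᵢ = 11.3×10⁻⁶×62×525 + 18×10⁻⁶×62×525 + 10.7×10⁻⁶×62×675 = 1.402 mm.
The rigid supports impose zero overall length change; the single axial force P common to all segments must satisfy P Σ Lᵢ/(AᵢEᵢ) = δ_free.
The series flexibility is Σ Lᵢ/(AᵢEᵢ) = 525/(1100×197×10³) + 525/(1350×107×10³) + 675/(500×119×10³) = 1.74×10⁻⁵ mm/N.
Hence P = δ_free / Σ(L/AE) = 1.402/1.74×10⁻⁵ = 80.54 kN (tensile).
For the cast iron segment, free thermal change = 10.7×10⁻⁶×62×675 = 0.4478 mm and elastic change from P = 80540×675/(500×119×10³) = 0.9137 mm; these oppose, so the net change is 0.466 mm (segment lengthens).

|ΔL| ≈ 0.466 mm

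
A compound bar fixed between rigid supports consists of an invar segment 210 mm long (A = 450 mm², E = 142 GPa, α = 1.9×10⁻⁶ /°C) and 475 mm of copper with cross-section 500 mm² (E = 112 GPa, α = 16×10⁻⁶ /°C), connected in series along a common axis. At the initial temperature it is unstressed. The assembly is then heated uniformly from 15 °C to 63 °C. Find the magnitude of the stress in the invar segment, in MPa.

σ ≈ 72.5 MPa (compressive)

If the supports were absent, the total length change would be Σ αᵢΔT Lᵢ = 1.9×10⁻⁶×48×210 + 16×10⁻⁶×48×475 = 0.384 mm.
Since the ends are fixed, an axial force P builds up, equal in every segment, with P · Σ Lᵢ/(AᵢEᵢ) = δ_free.
The series flexibility is Σ Lᵢ/(AᵢEᵢ) = 210/(450×142×10³) + 475/(500×112×10³) = 1.177×10⁻⁵ mm/N.
So P = 0.384 / 1.177×10⁻⁵ = 32.63 kN, compressive.
σ_{invar} = P / A = 32630 / 450 = 72.5 MPa.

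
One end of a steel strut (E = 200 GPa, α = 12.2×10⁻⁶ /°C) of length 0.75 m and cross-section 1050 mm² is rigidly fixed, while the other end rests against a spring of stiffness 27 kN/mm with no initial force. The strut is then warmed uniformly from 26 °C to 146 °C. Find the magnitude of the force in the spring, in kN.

The unrestrained thermal change is αΔT L = 12.2×10⁻⁶ × 120 × 750 = 1.098 mm.
Let P be the compressive force at the spring. The strut shortens elastically by PL/(AE) and the spring compresses by P/k; together these equal δ_free.
P [ L/(AE) + 1/k ] = δ_free → P [ 750/(1050×200×10³) + 1/(27×10³) ] = 1.098.
P = 1.098 / 4.061×10⁻⁵ = 27040 N.

P ≈ 27 kN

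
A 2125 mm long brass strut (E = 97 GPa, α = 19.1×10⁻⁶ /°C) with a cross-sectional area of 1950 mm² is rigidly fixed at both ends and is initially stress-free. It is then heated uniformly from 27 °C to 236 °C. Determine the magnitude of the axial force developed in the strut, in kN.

With zero net strain, σ = E·αΔT = 97 GPa × 19.1×10⁻⁶ × 209 = 387.2 MPa.
Then P = σA = 387.2 × 1950 mm² = 755.1 kN, compressive.

P ≈ 755 kN (compressive)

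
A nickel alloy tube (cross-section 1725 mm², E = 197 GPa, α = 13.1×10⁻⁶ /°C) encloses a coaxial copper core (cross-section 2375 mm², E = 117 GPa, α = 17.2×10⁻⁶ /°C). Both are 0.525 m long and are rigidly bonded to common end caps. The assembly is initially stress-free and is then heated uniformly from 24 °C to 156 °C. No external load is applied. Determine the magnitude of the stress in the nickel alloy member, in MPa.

The copper has the larger α, so on heating it would change length more than the nickel alloy if both were free. The rigid plates force a common final length, so the copper is put into compression and the nickel alloy into tension, with equal and opposite forces P (no external load).
Compatibility of the two members (thermal + elastic change equal): (α₁ − α₂)ΔT = P·[1/(A₁E₁) + 1/(A₂E₂)].
|α₁ − α₂|·ΔT = 4.1×10⁻⁶ × 132 = 0.0005412.
1/(A₁E₁) + 1/(A₂E₂) = 1/(1725×197×10³) + 1/(2375×117×10³) = 6.541×10⁻⁹ N⁻¹.
So P = 0.0005412 / 6.541×10⁻⁹ = 82.73 kN.
σ_{nickel alloy} = P/A₁ = 82730/1725 = 47.96 MPa, tensile.

σ ≈ 48 MPa (tensile)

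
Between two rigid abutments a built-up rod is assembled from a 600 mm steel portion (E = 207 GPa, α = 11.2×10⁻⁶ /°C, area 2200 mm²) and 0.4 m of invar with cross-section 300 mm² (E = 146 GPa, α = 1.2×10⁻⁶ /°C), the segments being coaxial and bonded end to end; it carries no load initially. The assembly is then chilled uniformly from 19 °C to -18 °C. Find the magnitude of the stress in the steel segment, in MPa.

If the supports were absent, the total length change would be Σ αᵢΔT Lᵢ = 11.2×10⁻⁶×37×600 + 1.2×10⁻⁶×37×400 = 0.2664 mm.
Since the ends are fixed, an axial force P builds up, equal in every segment, with P · Σ Lᵢ/(AᵢEᵢ) = δ_free.
Σ Lᵢ/(AᵢEᵢ) = 600/(2200×207×10³) + 400/(300×146×10³) = 1.045×10⁻⁵ mm/N.
P = 0.2664 / 1.045×10⁻⁵ = 25490 N = 25.49 kN, tensile.
σ_{steel} = P / A = 25490 / 2200 = 11.59 MPa.

σ ≈ 11.6 MPa (tensile)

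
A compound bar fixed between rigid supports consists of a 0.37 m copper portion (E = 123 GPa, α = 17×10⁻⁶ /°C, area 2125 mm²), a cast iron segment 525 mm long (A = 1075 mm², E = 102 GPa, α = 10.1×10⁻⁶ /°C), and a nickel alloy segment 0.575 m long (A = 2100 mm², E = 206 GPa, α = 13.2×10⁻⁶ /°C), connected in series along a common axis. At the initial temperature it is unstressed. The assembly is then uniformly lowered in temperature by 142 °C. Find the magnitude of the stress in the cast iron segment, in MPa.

Free thermal contraction of the whole bar: Σ αᵢΔT Lᵢ = 17×10⁻⁶×142×370 + 10.1×10⁻⁶×142×525 + 13.2×10⁻⁶×142×575 = 2.724 mm.
Since the ends are fixed, an axial force P builds up, equal in every segment, with P · Σ Lᵢ/(AᵢEᵢ) = δ_free.
The series flexibility is Σ Lᵢ/(AᵢEᵢ) = 370/(2125×123×10³) + 525/(1075×102×10³) + 575/(2100×206×10³) = 7.533×10⁻⁶ mm/N.
So P = 2.724 / 7.533×10⁻⁶ = 361.6 kN, tensile.
σ_{cast iron} = P / A = 361600 / 1075 = 336.4 MPa.

σ ≈ 336 MPa (tensile)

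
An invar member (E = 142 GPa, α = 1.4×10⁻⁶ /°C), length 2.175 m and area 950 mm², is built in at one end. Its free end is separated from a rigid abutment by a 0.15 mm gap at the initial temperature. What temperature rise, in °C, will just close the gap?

ΔT ≈ 49.3 °C

The gap closes when αΔT L = 0.15 mm, since the member is still unstressed at that instant.
ΔT = 0.15 / (1.4×10⁻⁶ × 2175) = 49.26 °C.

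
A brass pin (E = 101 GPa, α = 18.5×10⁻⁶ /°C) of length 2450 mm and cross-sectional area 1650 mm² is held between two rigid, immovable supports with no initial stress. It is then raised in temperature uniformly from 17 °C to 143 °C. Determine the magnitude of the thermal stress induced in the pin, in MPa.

The supports are rigid, so the total axial strain is zero. The restrained thermal strain is ε = αΔT = 18.5×10⁻⁶ × 126 = 2331×10⁻⁶.
The stress required to suppress this strain is σ = Eε = 101×10³ × 2331×10⁻⁶ = 235.4 MPa, compressive since the pin is trying to expand.

σ ≈ 235 MPa (compressive)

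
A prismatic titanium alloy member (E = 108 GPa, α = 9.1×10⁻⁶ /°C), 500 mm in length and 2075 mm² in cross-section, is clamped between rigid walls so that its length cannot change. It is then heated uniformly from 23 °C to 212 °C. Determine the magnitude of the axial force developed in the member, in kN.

Full restraint means ε = 0, so the stress is σ = EαΔT = 108×10³ × 9.1×10⁻⁶ × 189 = 185.7 MPa.
Axial force P = σA = 185.7 × 2075 = 385400 N = 385.4 kN, compressive.

P ≈ 385 kN (compressive)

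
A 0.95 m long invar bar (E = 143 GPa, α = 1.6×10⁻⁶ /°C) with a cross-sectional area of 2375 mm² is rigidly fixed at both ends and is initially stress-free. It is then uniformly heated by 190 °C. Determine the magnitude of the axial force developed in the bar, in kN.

Full restraint means ε = 0, so the stress is σ = EαΔT = 143×10³ × 1.6×10⁻⁶ × 190 = 43.47 MPa.
P = AEαΔT = 2375 × 143×10³ × 1.6×10⁻⁶ × 190 = 103.2 kN (compressive).

P ≈ 103 kN (compressive)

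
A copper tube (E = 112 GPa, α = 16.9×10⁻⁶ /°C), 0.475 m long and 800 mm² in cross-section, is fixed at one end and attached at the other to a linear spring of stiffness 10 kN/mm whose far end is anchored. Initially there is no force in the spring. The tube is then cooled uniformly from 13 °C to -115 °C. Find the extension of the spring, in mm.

The unrestrained thermal change is αΔT L = 16.9×10⁻⁶ × 128 × 475 = 1.028 mm.
Let P be the tensile force in the spring. The tube extends elastically by PL/(AE) and the spring stretches by P/k; together these equal δ_free.
P [ L/(AE) + 1/k ] = δ_free → P [ 475/(800×112×10³) + 1/(10×10³) ] = 1.028.
P = 1.028 / 0.0001053 = 9758 N.
Spring extension = P/k = 9758/(10×10³) = 0.9758 mm.

δ ≈ 0.976 mm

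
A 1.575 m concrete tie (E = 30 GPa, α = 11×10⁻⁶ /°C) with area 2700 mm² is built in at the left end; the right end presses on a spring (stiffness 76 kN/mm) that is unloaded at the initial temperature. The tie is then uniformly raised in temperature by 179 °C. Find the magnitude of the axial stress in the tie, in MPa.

σ ≈ 35.2 MPa (compressive)

Free thermal expansion: δ_free = αΔT L = 11×10⁻⁶ × 179 × 1575 = 3.101 mm.
Let P be the compressive force at the spring. The tie shortens elastically by PL/(AE) and the spring compresses by P/k; together these equal δ_free.
P [ L/(AE) + 1/k ] = δ_free → P [ 1575/(2700×30×10³) + 1/(76×10³) ] = 3.101.
P = 3.101 / 3.26×10⁻⁵ = 95120 N.
σ = P/A = 95120/2700 = 35.23 MPa.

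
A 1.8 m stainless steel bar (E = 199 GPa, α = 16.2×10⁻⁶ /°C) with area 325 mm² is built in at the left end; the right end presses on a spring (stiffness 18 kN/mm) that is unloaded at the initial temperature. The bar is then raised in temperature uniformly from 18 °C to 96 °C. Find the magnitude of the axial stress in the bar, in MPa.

The unrestrained thermal change is αΔT L = 16.2×10⁻⁶ × 78 × 1800 = 2.274 mm.
With a force P in the spring, the elastic change of the bar is PL/(AE) and that of the spring is P/k; compatibility requires their sum to equal δ_free.
So P = δ_free / [L/(AE) + 1/k] = 2.274 / [ 1800/(325×199×10³) + 1/(18×10³) ].
P = 2.274 / 8.339×10⁻⁵ = 27280 N.
σ = P/A = 27280/325 = 83.93 MPa.

σ ≈ 83.9 MPa (compressive)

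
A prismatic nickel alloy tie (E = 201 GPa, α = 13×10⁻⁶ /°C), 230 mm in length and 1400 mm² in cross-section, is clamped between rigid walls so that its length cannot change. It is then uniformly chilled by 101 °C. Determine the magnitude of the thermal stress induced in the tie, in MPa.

The supports are rigid, so the total axial strain is zero. The restrained thermal strain is ε = αΔT = 13×10⁻⁶ × 101 = 1313×10⁻⁶.
Hence σ = E·αΔT = 201×10³ × 1313×10⁻⁶ = 263.9 MPa, tensile.

σ ≈ 264 MPa (tensile)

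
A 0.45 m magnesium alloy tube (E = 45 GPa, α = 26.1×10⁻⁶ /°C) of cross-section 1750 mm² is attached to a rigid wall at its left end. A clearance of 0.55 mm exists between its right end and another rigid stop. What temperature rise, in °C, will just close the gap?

ΔT ≈ 46.8 °C

The gap closes when αΔT L = 0.55 mm, since the tube is still unstressed at that instant.
ΔT = 0.55 / (26.1×10⁻⁶ × 450) = 46.83 °C.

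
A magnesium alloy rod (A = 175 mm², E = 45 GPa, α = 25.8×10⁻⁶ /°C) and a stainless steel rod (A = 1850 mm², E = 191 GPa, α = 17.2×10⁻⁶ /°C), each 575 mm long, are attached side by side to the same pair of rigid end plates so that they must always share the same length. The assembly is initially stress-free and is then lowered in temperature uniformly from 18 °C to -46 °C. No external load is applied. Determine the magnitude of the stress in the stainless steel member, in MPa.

Both members must finish at the same length. With the larger α, the magnesium alloy tends to over-contract; the plates restrain it, putting the magnesium alloy in tension and the stainless steel in compression. With no external load the two internal forces are equal and opposite, magnitude P.
Setting the final lengths equal and cancelling L: (α₁ − α₂)ΔT = P/(A₁E₁) + P/(A₂E₂).
|α₁ − α₂|·ΔT = 8.6×10⁻⁶ × 64 = 0.0005504.
1/(A₁E₁) + 1/(A₂E₂) = 1/(175×45×10³) + 1/(1850×191×10³) = 1.298×10⁻⁷ N⁻¹.
P = 0.0005504 / 1.298×10⁻⁷ = 4240 N = 4.24 kN.
σ_{stainless steel} = P/A₂ = 4240/1850 = 2.292 MPa, compressive.

σ ≈ 2.29 MPa (compressive)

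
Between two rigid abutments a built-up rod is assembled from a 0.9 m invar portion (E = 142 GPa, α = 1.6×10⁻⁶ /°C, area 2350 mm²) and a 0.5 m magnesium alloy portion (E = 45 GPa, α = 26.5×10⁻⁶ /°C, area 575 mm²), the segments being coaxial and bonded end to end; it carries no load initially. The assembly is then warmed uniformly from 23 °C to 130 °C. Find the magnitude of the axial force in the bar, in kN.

Free thermal expansion of the whole bar: Σ αᵢΔT Lᵢ = 1.6×10⁻⁶×107×900 + 26.5×10⁻⁶×107×500 = 1.572 mm.
The rigid supports impose zero overall length change; the single axial force P common to all segments must satisfy P Σ Lᵢ/(AᵢEᵢ) = δ_free.
Σ Lᵢ/(AᵢEᵢ) = 900/(2350×142×10³) + 500/(575×45×10³) = 2.202×10⁻⁵ mm/N.
So P = 1.572 / 2.202×10⁻⁵ = 71.38 kN, compressive.

P ≈ 71.4 kN (compressive)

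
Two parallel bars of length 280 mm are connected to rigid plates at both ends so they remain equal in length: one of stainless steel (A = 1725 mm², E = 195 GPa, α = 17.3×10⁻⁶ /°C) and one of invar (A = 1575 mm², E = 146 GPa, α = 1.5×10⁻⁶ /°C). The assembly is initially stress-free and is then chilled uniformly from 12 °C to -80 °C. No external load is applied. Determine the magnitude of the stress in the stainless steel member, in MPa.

σ ≈ 115 MPa (tensile)

The stainless steel has the larger α, so on cooling it would change length more than the invar if both were free. The rigid plates force a common final length, so the stainless steel is put into tension and the invar into compression, with equal and opposite forces P (no external load).
Setting the final lengths equal and cancelling L: (α₁ − α₂)ΔT = P/(A₁E₁) + P/(A₂E₂).
|α₁ − α₂|·ΔT = 15.8×10⁻⁶ × 92 = 0.001454.
1/(A₁E₁) + 1/(A₂E₂) = 1/(1725×195×10³) + 1/(1575×146×10³) = 7.322×10⁻⁹ N⁻¹.
So P = 0.001454 / 7.322×10⁻⁹ = 198.5 kN.
σ_{stainless steel} = P/A₁ = 198500/1725 = 115.1 MPa, tensile.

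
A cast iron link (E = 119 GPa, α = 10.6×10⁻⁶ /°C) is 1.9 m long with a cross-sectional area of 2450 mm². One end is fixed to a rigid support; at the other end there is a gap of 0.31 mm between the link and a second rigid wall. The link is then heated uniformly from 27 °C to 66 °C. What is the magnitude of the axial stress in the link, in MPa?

σ ≈ 29.8 MPa (compressive)

Unrestrained expansion: δ_free = αΔT L = 10.6×10⁻⁶ × 39 × 1900 = 0.7855 mm.
The gap closes (δ_free > 0.31 mm) and the wall then resists a further 0.7855 − 0.31 = 0.4755 mm of expansion.
So σ = E(δ_free − g)/L = 119×10³ × 0.4755/1900 = 29.78 MPa.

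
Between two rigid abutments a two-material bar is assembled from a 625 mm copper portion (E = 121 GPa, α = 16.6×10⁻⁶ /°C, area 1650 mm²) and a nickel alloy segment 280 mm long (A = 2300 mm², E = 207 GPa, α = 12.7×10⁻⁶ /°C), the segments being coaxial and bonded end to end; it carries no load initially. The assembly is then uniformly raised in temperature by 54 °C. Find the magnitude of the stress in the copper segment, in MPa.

With the walls removed the bar would change length by δ_free = Σ αᵢΔT Lᵢ = 16.6×10⁻⁶×54×625 + 12.7×10⁻⁶×54×280 = 0.7523 mm.
The walls prevent any net length change, so an axial force P (same in every segment) develops. Compatibility: P · Σ Lᵢ/(AᵢEᵢ) = δ_free.
The series flexibility is Σ Lᵢ/(AᵢEᵢ) = 625/(1650×121×10³) + 280/(2300×207×10³) = 3.719×10⁻⁶ mm/N.
Hence P = δ_free / Σ(L/AE) = 0.7523/3.719×10⁻⁶ = 202.3 kN (compressive).
σ_{copper} = P / A = 202300 / 1650 = 122.6 MPa.

σ ≈ 123 MPa (compressive)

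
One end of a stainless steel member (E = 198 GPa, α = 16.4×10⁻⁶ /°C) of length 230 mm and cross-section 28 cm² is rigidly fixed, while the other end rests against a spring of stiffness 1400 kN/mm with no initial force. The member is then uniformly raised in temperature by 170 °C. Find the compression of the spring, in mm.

Free thermal expansion: δ_free = αΔT L = 16.4×10⁻⁶ × 170 × 230 = 0.6412 mm.
Let P be the compressive force at the spring. The member shortens elastically by PL/(AE) and the spring compresses by P/k; together these equal δ_free.
P [ L/(AE) + 1/k ] = δ_free → P [ 230/(2800×198×10³) + 1/(1400×10³) ] = 0.6412.
P = 0.6412 / 1.129×10⁻⁶ = 567900 N.
Spring compression = P/k = 567900/(1400×10³) = 0.4056 mm.

δ ≈ 0.406 mm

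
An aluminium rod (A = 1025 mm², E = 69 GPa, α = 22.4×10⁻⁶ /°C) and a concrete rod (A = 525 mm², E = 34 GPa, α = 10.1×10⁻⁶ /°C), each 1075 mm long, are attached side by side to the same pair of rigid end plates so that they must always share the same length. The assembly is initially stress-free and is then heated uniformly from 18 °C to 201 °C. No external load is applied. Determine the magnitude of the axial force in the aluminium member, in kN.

P ≈ 32.1 kN (compressive in the aluminium)

Equilibrium of a rigid end plate with no external load gives equal and opposite internal forces ±P in the two members. Since α_{aluminium} > α_{concrete}, heating drives the aluminium into compression and the concrete into tension.
Equating the net (thermal + elastic) strains gives |α₁ − α₂|·ΔT = P·[1/(A₁E₁) + 1/(A₂E₂)].
|α₁ − α₂|·ΔT = 12.3×10⁻⁶ × 183 = 0.002251.
1/(A₁E₁) + 1/(A₂E₂) = 1/(1025×69×10³) + 1/(525×34×10³) = 7.016×10⁻⁸ N⁻¹.
P = 0.002251 / 7.016×10⁻⁸ = 32080 N = 32.08 kN.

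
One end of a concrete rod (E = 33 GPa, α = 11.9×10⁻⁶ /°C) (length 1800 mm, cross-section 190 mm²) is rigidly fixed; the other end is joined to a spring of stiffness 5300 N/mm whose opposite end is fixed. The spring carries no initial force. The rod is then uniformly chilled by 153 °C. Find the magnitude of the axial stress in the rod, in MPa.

Free thermal contraction: δ_free = αΔT L = 11.9×10⁻⁶ × 153 × 1800 = 3.277 mm.
Let P be the tensile force in the spring. The rod extends elastically by PL/(AE) and the spring stretches by P/k; together these equal δ_free.
So P = δ_free / [L/(AE) + 1/k] = 3.277 / [ 1800/(190×33×10³) + 1/(5300) ].
P = 3.277 / 0.0004758 = 6888 N.
σ = P/A = 6888/190 = 36.26 MPa.

σ ≈ 36.3 MPa (tensile)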